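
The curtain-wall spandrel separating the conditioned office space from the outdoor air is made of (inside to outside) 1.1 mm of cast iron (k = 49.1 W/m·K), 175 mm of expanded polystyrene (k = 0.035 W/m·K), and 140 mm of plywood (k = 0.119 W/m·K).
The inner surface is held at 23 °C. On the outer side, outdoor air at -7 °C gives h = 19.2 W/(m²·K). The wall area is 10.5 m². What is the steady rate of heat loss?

Q ≈ 50.6 W

Series thermal resistances:
R_cast iron = L/(kA) = 0.0011/(49.1×10.5) = 2.134×10^-6 K/W
R_expanded polystyrene = L/(kA) = 0.175/(0.035×10.5) = 0.4762 K/W
R_plywood = L/(kA) = 0.14/(0.119×10.5) = 0.112 K/W
R_outer film = 1/(h_o·A) = 1/(19.2×10.5) = 0.00496 K/W
R_total = 0.5932 K/W
Q = ΔT / R_total = 30 / 0.5932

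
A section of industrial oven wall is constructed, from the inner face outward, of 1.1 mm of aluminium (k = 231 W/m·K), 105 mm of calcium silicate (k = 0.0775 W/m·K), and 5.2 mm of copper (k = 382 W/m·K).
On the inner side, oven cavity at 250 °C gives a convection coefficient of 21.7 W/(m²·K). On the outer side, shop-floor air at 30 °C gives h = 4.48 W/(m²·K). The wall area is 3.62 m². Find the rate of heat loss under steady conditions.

Q ≈ 490 W

Series thermal resistances:
R_inner film = 1/(h_i·A) = 1/(21.7×3.62) = 0.01273 K/W
R_aluminium = L/(kA) = 0.0011/(231×3.62) = 1.315×10^-6 K/W
R_calcium silicate = L/(kA) = 0.105/(0.0775×3.62) = 0.3743 K/W
R_copper = L/(kA) = 0.0052/(382×3.62) = 3.76×10^-6 K/W
R_outer film = 1/(h_o·A) = 1/(4.48×3.62) = 0.06166 K/W
R_total = 0.4487 K/W
Q = ΔT / R_total = 220 / 0.4487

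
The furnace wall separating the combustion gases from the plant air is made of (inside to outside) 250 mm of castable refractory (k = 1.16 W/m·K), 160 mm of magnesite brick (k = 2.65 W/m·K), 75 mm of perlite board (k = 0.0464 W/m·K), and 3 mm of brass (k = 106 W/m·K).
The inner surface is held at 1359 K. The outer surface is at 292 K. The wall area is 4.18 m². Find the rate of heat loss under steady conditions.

Q ≈ 2360 W

Thermal resistances in series:
R_castable refractory = L/(kA) = 0.25/(1.16×4.18) = 0.05156 K/W
R_magnesite brick = L/(kA) = 0.16/(2.65×4.18) = 0.01444 K/W
R_perlite board = L/(kA) = 0.075/(0.0464×4.18) = 0.3867 K/W
R_brass = L/(kA) = 0.003/(106×4.18) = 6.771×10^-6 K/W
R_total = 0.4527 K/W
Q = ΔT / R_total = 1067 / 0.4527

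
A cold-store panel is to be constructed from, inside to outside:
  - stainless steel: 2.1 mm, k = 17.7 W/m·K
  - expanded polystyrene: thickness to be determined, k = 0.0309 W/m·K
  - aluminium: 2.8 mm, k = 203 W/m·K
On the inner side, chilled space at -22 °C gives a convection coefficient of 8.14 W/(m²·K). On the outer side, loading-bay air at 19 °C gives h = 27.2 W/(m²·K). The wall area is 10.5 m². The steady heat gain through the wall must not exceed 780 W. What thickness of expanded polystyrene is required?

Series thermal resistances:
R_inner film = 1/(h_i·A) = 1/(8.14×10.5) = 0.0117 K/W
R_stainless steel = L/(kA) = 0.0021/(17.7×10.5) = 1.13×10^-5 K/W
R_aluminium = L/(kA) = 0.0028/(203×10.5) = 1.314×10^-6 K/W
R_outer film = 1/(h_o·A) = 1/(27.2×10.5) = 0.003501 K/W
Sum of the known resistances R_other = 0.01521 K/W
Required total resistance R_tot = ΔT/Q_allow = 41/780 = 0.05256 K/W
R_expanded polystyrene = R_tot − R_other = 0.03735 K/W
L = R·k·A = 0.03735×0.0309×10.5

L ≈ 12.1 mm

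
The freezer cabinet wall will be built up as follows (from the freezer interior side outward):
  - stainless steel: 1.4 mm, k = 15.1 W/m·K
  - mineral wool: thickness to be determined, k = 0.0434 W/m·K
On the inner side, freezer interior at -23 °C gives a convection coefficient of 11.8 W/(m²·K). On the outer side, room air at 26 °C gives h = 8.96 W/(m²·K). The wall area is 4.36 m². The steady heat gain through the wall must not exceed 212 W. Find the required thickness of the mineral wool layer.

Thermal resistances in series:
R_inner film = 1/(h_i·A) = 1/(11.8×4.36) = 0.01944 K/W
R_stainless steel = L/(kA) = 0.0014/(15.1×4.36) = 2.126×10^-5 K/W
R_outer film = 1/(h_o·A) = 1/(8.96×4.36) = 0.0256 K/W
Sum of the known resistances R_other = 0.04506 K/W
Required total resistance R_tot = ΔT/Q_allow = 49/212 = 0.2311 K/W
R_mineral wool = R_tot − R_other = 0.1861 K/W
L = R·k·A = 0.1861×0.0434×4.36

L ≈ 35.2 mm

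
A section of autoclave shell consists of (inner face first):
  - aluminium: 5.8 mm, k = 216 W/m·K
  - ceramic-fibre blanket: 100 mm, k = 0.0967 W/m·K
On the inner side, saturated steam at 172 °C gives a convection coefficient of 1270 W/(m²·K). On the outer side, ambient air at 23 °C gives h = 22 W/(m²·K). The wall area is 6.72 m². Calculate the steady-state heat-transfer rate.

Q ≈ 927 W

Treating each layer as a thermal resistance in series:
R_inner film = 1/(h_i·A) = 1/(1270×6.72) = 1.172×10^-4 K/W
R_aluminium = L/(kA) = 0.0058/(216×6.72) = 3.996×10^-6 K/W
R_ceramic-fibre blanket = L/(kA) = 0.1/(0.0967×6.72) = 0.1539 K/W
R_outer film = 1/(h_o·A) = 1/(22×6.72) = 0.006764 K/W
R_total = 0.1608 K/W
Q = ΔT / R_total = 149 / 0.1608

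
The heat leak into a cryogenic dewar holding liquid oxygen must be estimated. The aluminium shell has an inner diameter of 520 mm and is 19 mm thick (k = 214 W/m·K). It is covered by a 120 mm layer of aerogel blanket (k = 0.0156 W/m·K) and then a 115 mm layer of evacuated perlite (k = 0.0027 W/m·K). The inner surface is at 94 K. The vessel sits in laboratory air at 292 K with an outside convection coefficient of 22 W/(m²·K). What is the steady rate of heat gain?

Radial (spherical) resistances in series:
R_aluminium shell = (1/0.26 − 1/0.279)/(4π×214) = 9.74×10^-5 K/W
R_aerogel blanket = (1/0.279 − 1/0.399)/(4π×0.0156) = 5.499 K/W
R_evacuated perlite = (1/0.399 − 1/0.514)/(4π×0.0027) = 16.53 K/W
R_outer film = 1/(h·4πr_o²) = 1/(22×4π×0.514²) = 0.01369 K/W
R_total = 22.04 K/W
Q = ΔT/R_total = 198/22.04

Q ≈ 8.98 W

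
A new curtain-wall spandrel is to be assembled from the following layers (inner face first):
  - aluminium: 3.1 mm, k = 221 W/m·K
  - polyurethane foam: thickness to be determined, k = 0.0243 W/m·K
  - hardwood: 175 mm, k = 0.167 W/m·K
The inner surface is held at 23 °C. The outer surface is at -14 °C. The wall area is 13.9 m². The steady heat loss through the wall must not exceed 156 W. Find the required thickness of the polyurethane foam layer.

L ≈ 54.6 mm

Model the wall as resistances in series:
R_aluminium = L/(kA) = 0.0031/(221×13.9) = 1.009×10^-6 K/W
R_hardwood = L/(kA) = 0.175/(0.167×13.9) = 0.07539 K/W
Sum of the known resistances R_other = 0.07539 K/W
Required total resistance R_tot = ΔT/Q_allow = 37/156 = 0.2372 K/W
R_polyurethane foam = R_tot − R_other = 0.1618 K/W
L = R·k·A = 0.1618×0.0243×13.9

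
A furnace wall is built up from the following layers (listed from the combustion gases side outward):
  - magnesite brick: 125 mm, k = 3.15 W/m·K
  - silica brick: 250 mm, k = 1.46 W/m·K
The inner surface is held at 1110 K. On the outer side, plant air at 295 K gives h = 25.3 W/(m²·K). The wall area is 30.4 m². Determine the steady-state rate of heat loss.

Using the resistance-network approach (series):
R_magnesite brick = L/(kA) = 0.125/(3.15×30.4) = 0.001305 K/W
R_silica brick = L/(kA) = 0.25/(1.46×30.4) = 0.005633 K/W
R_outer film = 1/(h_o·A) = 1/(25.3×30.4) = 0.0013 K/W
R_total = 0.008238 K/W
Q = ΔT / R_total = 815 / 0.008238

Q ≈ 98900 W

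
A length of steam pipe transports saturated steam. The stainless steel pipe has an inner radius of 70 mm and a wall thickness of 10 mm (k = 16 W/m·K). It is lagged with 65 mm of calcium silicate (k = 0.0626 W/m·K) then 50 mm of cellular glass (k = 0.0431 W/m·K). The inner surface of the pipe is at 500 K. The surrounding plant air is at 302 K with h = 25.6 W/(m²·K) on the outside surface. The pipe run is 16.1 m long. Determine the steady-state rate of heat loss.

Treating each annulus and film as a series resistance:
R_stainless steel pipe wall = ln(80/70)/(2π×16×16.1) = 8.25×10^-5 K/W
R_calcium silicate = ln(145/80)/(2π×0.0626×16.1) = 0.09391 K/W
R_cellular glass = ln(195/145)/(2π×0.0431×16.1) = 0.06795 K/W
R_outer film = 1/(h_o·2πr_oL) = 1/(25.6×2π×0.195×16.1) = 0.00198 K/W
R_total = 0.1639 K/W
Q = ΔT/R_total = 198/0.1639

Q ≈ 1210 W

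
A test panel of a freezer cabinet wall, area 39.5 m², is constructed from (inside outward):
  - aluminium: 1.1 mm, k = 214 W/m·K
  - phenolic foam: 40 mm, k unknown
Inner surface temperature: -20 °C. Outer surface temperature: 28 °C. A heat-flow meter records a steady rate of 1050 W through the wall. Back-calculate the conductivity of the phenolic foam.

Series thermal resistances:
R_aluminium = L/(kA) = 0.0011/(214×39.5) = 1.301×10^-7 K/W
Sum of known resistances R_other = 1.301×10^-7 K/W
Total R = ΔT/Q = 48/1050 = 0.04571 K/W
R_phenolic foam = R_total − R_other = 0.04571 K/W
k = L/(R·A) = 0.04/(0.04571×39.5)

k ≈ 0.0222 W/(m·K)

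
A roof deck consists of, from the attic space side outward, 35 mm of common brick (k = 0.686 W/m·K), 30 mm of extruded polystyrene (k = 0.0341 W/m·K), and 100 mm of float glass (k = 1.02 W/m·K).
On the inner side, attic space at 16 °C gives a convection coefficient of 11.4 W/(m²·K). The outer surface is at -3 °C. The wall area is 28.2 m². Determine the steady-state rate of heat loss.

Q ≈ 480 W

Treating each layer as a thermal resistance in series:
R_inner film = 1/(h_i·A) = 1/(11.4×28.2) = 0.003111 K/W
R_common brick = L/(kA) = 0.035/(0.686×28.2) = 0.001809 K/W
R_extruded polystyrene = L/(kA) = 0.03/(0.0341×28.2) = 0.0312 K/W
R_float glass = L/(kA) = 0.1/(1.02×28.2) = 0.003477 K/W
R_total = 0.03959 K/W
Q = ΔT / R_total = 19 / 0.03959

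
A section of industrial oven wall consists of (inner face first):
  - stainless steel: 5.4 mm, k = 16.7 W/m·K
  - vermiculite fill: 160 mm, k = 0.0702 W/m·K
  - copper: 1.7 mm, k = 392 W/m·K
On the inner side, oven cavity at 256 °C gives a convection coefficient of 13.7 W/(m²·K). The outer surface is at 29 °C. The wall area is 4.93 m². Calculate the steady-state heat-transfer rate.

Thermal resistances in series:
R_inner film = 1/(h_i·A) = 1/(13.7×4.93) = 0.01481 K/W
R_stainless steel = L/(kA) = 0.0054/(16.7×4.93) = 6.559×10^-5 K/W
R_vermiculite fill = L/(kA) = 0.16/(0.0702×4.93) = 0.4623 K/W
R_copper = L/(kA) = 0.0017/(392×4.93) = 8.797×10^-7 K/W
R_total = 0.4772 K/W
Q = ΔT / R_total = 227 / 0.4772

Q ≈ 476 W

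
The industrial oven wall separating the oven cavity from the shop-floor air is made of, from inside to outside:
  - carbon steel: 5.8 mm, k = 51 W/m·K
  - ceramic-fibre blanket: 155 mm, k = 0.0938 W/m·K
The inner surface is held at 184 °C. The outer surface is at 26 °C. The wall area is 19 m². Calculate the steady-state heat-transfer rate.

Using the resistance-network approach (series):
R_carbon steel = L/(kA) = 0.0058/(51×19) = 5.986×10^-6 K/W
R_ceramic-fibre blanket = L/(kA) = 0.155/(0.0938×19) = 0.08697 K/W
R_total = 0.08698 K/W
Q = ΔT / R_total = 158 / 0.08698

Q ≈ 1820 W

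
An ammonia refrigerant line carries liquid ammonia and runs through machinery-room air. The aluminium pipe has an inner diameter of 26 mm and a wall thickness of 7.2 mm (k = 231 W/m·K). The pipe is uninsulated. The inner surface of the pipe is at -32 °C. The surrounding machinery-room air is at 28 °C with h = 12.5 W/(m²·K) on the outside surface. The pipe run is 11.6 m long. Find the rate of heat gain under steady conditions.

Q ≈ 1100 W

Treating each annulus and film as a series resistance:
R_aluminium pipe wall = ln(20.2/13)/(2π×231×11.6) = 2.618×10^-5 K/W
R_outer film = 1/(h_o·2πr_oL) = 1/(12.5×2π×0.0202×11.6) = 0.05434 K/W
R_total = 0.05436 K/W
Q = ΔT/R_total = 60/0.05436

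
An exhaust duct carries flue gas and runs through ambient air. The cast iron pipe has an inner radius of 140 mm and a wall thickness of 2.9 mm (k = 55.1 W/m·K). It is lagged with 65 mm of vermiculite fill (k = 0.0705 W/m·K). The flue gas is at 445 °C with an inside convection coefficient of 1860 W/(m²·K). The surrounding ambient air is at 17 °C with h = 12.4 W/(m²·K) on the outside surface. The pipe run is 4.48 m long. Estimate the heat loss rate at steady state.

Per-layer cylindrical resistances, series-summed:
R_inner film = 1/(h_i·2πr₁L) = 1/(1860×2π×0.14×4.48) = 1.364×10^-4 K/W
R_cast iron pipe wall = ln(142.9/140)/(2π×55.1×4.48) = 1.322×10^-5 K/W
R_vermiculite fill = ln(207.9/142.9)/(2π×0.0705×4.48) = 0.1889 K/W
R_outer film = 1/(h_o·2πr_oL) = 1/(12.4×2π×0.2079×4.48) = 0.01378 K/W
R_total = 0.2029 K/W
Q = ΔT/R_total = 428/0.2029

Q ≈ 2110 W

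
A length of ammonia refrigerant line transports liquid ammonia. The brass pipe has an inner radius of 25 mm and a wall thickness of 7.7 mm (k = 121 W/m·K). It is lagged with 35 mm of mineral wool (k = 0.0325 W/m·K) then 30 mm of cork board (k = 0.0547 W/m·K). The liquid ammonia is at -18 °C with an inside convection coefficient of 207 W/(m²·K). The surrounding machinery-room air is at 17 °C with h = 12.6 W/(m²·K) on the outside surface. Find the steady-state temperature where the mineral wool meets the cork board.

T ≈ 8.26 °C

Cylindrical conduction, so R = ln(r₂/r₁)/(2πkL) per layer, in series:
R_inner film = 1/(h_i·2πr₁L) = 1/(207×2π×0.025×1) = 0.03075 K/W
R_brass pipe wall = ln(32.7/25)/(2π×121×1) = 3.532×10^-4 K/W
R_mineral wool = ln(67.7/32.7)/(2π×0.0325×1) = 3.564 K/W
R_cork board = ln(97.7/67.7)/(2π×0.0547×1) = 1.067 K/W
R_outer film = 1/(h_o·2πr_oL) = 1/(12.6×2π×0.0977×1) = 0.1293 K/W
R_total = 4.791 K/W
Q = ΔT/R_total = 35/4.791
Q = 7.3 W/m
T_interface = T_inner + Q·ΣR(inner→interface) = -18 + 7.3×3.595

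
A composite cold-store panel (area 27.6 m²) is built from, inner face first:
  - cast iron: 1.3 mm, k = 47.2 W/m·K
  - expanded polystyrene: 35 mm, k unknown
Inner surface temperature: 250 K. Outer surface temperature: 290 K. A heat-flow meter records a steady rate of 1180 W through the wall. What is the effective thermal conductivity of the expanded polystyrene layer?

Treating each layer as a thermal resistance in series:
R_cast iron = L/(kA) = 0.0013/(47.2×27.6) = 9.979×10^-7 K/W
Sum of known resistances R_other = 9.979×10^-7 K/W
Total R = ΔT/Q = 40/1180 = 0.0339 K/W
R_expanded polystyrene = R_total − R_other = 0.0339 K/W
k = L/(R·A) = 0.035/(0.0339×27.6)

k ≈ 0.0374 W/(m·K)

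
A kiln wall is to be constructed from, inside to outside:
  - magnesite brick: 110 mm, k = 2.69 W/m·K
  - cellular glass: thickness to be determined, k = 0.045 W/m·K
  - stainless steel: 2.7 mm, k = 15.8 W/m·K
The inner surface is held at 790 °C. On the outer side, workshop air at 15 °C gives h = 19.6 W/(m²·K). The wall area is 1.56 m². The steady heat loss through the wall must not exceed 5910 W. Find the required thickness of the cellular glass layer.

L ≈ 5.06 mm

Thermal resistances in series:
R_magnesite brick = L/(kA) = 0.11/(2.69×1.56) = 0.02621 K/W
R_stainless steel = L/(kA) = 0.0027/(15.8×1.56) = 1.095×10^-4 K/W
R_outer film = 1/(h_o·A) = 1/(19.6×1.56) = 0.03271 K/W
Sum of the known resistances R_other = 0.05903 K/W
Required total resistance R_tot = ΔT/Q_allow = 775/5910 = 0.1311 K/W
R_cellular glass = R_tot − R_other = 0.07211 K/W
L = R·k·A = 0.07211×0.045×1.56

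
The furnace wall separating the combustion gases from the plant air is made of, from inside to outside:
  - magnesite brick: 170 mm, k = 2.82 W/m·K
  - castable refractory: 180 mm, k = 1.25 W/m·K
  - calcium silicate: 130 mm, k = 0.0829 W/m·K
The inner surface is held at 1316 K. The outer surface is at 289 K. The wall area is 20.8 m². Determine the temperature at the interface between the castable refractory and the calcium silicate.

Treating each layer as a thermal resistance in series:
R_magnesite brick = L/(kA) = 0.17/(2.82×20.8) = 0.002898 K/W
R_castable refractory = L/(kA) = 0.18/(1.25×20.8) = 0.006923 K/W
R_calcium silicate = L/(kA) = 0.13/(0.0829×20.8) = 0.07539 K/W
R_total = 0.08521 K/W;  Q = ΔT/R_total = 1027/0.08521 = 12050 W
T_interface = T_inner − Q·ΣR(inner→interface) = 1316 − 12100×0.009821

T ≈ 1200 K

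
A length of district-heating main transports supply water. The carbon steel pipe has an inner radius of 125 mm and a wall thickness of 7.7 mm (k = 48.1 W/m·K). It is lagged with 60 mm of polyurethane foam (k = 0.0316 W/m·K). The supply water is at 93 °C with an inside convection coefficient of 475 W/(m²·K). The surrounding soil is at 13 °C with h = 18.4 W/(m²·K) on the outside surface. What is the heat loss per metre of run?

q′ ≈ 41.5 W/m

Radial resistances (cylindrical: R_cond = ln(r_o/r_i)/(2πkL), R_conv = 1/(h·2πrL)):
R_inner film = 1/(h_i·2πr₁L) = 1/(475×2π×0.125×1) = 0.002681 K/W
R_carbon steel pipe wall = ln(132.7/125)/(2π×48.1×1) = 1.978×10^-4 K/W
R_polyurethane foam = ln(192.7/132.7)/(2π×0.0316×1) = 1.879 K/W
R_outer film = 1/(h_o·2πr_oL) = 1/(18.4×2π×0.1927×1) = 0.04489 K/W
R_total = 1.927 K/W
Q = ΔT/R_total = 80/1.927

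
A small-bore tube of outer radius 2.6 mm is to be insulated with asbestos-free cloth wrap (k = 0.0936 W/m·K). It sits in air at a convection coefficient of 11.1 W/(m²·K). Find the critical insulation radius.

r_cr ≈ 8.43 mm

For a cylinder r_cr = k/h = 0.0936/11.1
r_cr = 8.43 mm; since the bare radius (2.6 mm) is below r_cr, adding a thin layer of insulation will *increase* heat loss.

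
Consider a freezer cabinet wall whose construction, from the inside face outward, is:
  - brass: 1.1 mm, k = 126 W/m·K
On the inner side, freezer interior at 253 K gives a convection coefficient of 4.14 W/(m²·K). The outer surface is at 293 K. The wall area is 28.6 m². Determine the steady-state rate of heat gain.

Q ≈ 4740 W

Thermal resistances in series:
R_inner film = 1/(h_i·A) = 1/(4.14×28.6) = 0.008446 K/W
R_brass = L/(kA) = 0.0011/(126×28.6) = 3.053×10^-7 K/W
R_total = 0.008446 K/W
Q = ΔT / R_total = 40 / 0.008446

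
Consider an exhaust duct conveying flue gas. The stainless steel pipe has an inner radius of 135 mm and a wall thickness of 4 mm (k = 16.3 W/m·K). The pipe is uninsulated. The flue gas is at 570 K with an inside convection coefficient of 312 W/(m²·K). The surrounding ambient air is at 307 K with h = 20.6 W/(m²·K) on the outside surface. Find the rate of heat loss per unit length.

q′ ≈ 4410 W/m

Treating each annulus and film as a series resistance:
R_inner film = 1/(h_i·2πr₁L) = 1/(312×2π×0.135×1) = 0.003779 K/W
R_stainless steel pipe wall = ln(139/135)/(2π×16.3×1) = 2.851×10^-4 K/W
R_outer film = 1/(h_o·2πr_oL) = 1/(20.6×2π×0.139×1) = 0.05558 K/W
R_total = 0.05965 K/W
Q = ΔT/R_total = 263/0.05965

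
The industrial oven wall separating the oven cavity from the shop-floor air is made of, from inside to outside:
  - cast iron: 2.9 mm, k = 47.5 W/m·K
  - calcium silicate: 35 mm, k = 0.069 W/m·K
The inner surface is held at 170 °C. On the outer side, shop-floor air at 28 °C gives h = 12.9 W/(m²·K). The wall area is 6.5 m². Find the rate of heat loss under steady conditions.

Q ≈ 1580 W

Treating each layer as a thermal resistance in series:
R_cast iron = L/(kA) = 0.0029/(47.5×6.5) = 9.393×10^-6 K/W
R_calcium silicate = L/(kA) = 0.035/(0.069×6.5) = 0.07804 K/W
R_outer film = 1/(h_o·A) = 1/(12.9×6.5) = 0.01193 K/W
R_total = 0.08997 K/W
Q = ΔT / R_total = 142 / 0.08997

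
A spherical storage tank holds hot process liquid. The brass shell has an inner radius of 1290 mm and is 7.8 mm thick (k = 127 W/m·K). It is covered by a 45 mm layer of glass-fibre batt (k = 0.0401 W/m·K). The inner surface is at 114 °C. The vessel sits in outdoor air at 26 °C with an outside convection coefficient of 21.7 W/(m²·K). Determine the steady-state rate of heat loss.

For a spherical shell R = (1/r₁ − 1/r₂)/(4πk); film R = 1/(h·4πr²). In series:
R_brass shell = (1/1.29 − 1/1.2978)/(4π×127) = 2.919×10^-6 K/W
R_glass-fibre batt = (1/1.2978 − 1/1.3428)/(4π×0.0401) = 0.05124 K/W
R_outer film = 1/(h·4πr_o²) = 1/(21.7×4π×1.3428²) = 0.002034 K/W
R_total = 0.05328 K/W
Q = ΔT/R_total = 88/0.05328

Q ≈ 1650 W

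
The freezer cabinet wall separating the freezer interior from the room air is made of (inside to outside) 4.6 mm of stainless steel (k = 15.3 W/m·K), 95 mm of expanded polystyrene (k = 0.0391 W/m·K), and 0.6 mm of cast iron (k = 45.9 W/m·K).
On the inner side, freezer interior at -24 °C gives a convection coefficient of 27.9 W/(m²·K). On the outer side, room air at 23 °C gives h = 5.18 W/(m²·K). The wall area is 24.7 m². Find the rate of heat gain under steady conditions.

Model the wall as resistances in series:
R_inner film = 1/(h_i·A) = 1/(27.9×24.7) = 0.001451 K/W
R_stainless steel = L/(kA) = 0.0046/(15.3×24.7) = 1.217×10^-5 K/W
R_expanded polystyrene = L/(kA) = 0.095/(0.0391×24.7) = 0.09837 K/W
R_cast iron = L/(kA) = 0.0006/(45.9×24.7) = 5.292×10^-7 K/W
R_outer film = 1/(h_o·A) = 1/(5.18×24.7) = 0.007816 K/W
R_total = 0.1076 K/W
Q = ΔT / R_total = 47 / 0.1076

Q ≈ 437 W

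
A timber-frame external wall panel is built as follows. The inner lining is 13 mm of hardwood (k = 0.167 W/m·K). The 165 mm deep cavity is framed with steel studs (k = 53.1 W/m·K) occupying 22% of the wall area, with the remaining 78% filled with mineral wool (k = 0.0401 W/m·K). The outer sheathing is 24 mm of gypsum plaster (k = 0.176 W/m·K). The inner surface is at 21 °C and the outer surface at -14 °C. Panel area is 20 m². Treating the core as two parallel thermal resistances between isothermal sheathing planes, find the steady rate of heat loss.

Sheathing layers in series; stud and cavity paths in parallel between them.
R_inner = 0.013/(0.167×20) = 0.003892 K/W
R_stud  = 0.165/(53.1×0.22×20) = 7.062×10^-4 K/W
R_cav   = 0.165/(0.0401×0.78×20) = 0.2638 K/W
1/R_core = 1/R_stud + 1/R_cav → R_core = 7.043×10^-4 K/W
R_outer = 0.024/(0.176×20) = 0.006818 K/W
R_total = 0.01141 K/W
Q = ΔT/R_total = 35/0.01141

Q ≈ 3070 W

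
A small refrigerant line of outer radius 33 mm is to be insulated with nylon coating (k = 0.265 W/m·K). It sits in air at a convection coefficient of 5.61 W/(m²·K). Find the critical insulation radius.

For a cylinder r_cr = k/h = 0.265/5.61
r_cr = 47.2 mm; since the bare radius (33 mm) is below r_cr, adding a thin layer of insulation will *increase* heat loss.

r_cr ≈ 47.2 mm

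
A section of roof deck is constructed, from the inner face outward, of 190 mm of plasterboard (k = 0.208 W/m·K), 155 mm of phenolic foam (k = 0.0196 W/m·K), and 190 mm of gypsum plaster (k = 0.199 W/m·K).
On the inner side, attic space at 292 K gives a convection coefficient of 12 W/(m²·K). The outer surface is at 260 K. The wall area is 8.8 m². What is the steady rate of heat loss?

Thermal resistances in series:
R_inner film = 1/(h_i·A) = 1/(12×8.8) = 0.00947 K/W
R_plasterboard = L/(kA) = 0.19/(0.208×8.8) = 0.1038 K/W
R_phenolic foam = L/(kA) = 0.155/(0.0196×8.8) = 0.8987 K/W
R_gypsum plaster = L/(kA) = 0.19/(0.199×8.8) = 0.1085 K/W
R_total = 1.12 K/W
Q = ΔT / R_total = 32 / 1.12

Q ≈ 28.6 W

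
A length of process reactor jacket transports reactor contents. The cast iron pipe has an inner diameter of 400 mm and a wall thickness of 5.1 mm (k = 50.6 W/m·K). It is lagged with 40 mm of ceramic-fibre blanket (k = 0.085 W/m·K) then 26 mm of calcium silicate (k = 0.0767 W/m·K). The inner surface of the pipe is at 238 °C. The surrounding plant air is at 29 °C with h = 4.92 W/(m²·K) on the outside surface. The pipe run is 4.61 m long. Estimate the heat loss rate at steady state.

Treating each annulus and film as a series resistance:
R_cast iron pipe wall = ln(205.1/200)/(2π×50.6×4.61) = 1.718×10^-5 K/W
R_ceramic-fibre blanket = ln(245.1/205.1)/(2π×0.085×4.61) = 0.07237 K/W
R_calcium silicate = ln(271.1/245.1)/(2π×0.0767×4.61) = 0.04538 K/W
R_outer film = 1/(h_o·2πr_oL) = 1/(4.92×2π×0.2711×4.61) = 0.02588 K/W
R_total = 0.1436 K/W
Q = ΔT/R_total = 209/0.1436

Q ≈ 1450 W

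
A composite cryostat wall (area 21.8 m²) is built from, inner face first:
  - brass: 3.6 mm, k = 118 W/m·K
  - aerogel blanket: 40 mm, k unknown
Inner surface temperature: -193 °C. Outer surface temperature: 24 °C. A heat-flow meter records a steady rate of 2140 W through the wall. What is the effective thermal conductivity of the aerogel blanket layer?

Series thermal resistances:
R_brass = L/(kA) = 0.0036/(118×21.8) = 1.399×10^-6 K/W
Sum of known resistances R_other = 1.399×10^-6 K/W
Total R = ΔT/Q = 217/2140 = 0.1014 K/W
R_aerogel blanket = R_total − R_other = 0.1014 K/W
k = L/(R·A) = 0.04/(0.1014×21.8)

k ≈ 0.0181 W/(m·K)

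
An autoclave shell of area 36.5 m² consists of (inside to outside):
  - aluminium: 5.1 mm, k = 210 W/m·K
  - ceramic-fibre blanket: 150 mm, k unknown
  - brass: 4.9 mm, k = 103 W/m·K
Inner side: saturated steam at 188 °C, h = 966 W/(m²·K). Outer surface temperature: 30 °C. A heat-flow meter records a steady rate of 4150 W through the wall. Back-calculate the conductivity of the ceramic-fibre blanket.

Treating each layer as a thermal resistance in series:
R_inner film = 1/(h_i·A) = 1/(966×36.5) = 2.836×10^-5 K/W
R_aluminium = L/(kA) = 0.0051/(210×36.5) = 6.654×10^-7 K/W
R_brass = L/(kA) = 0.0049/(103×36.5) = 1.303×10^-6 K/W
Sum of known resistances R_other = 3.033×10^-5 K/W
Total R = ΔT/Q = 158/4150 = 0.03807 K/W
R_ceramic-fibre blanket = R_total − R_other = 0.03804 K/W
k = L/(R·A) = 0.15/(0.03804×36.5)

k ≈ 0.108 W/(m·K)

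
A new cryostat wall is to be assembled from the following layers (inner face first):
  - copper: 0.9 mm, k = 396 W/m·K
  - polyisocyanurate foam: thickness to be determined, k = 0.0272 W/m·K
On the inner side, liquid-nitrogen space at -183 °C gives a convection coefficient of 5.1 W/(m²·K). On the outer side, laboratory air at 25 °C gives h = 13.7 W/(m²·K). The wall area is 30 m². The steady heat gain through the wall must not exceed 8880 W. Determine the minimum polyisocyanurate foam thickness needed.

Model the wall as resistances in series:
R_inner film = 1/(h_i·A) = 1/(5.1×30) = 0.006536 K/W
R_copper = L/(kA) = 0.0009/(396×30) = 7.576×10^-8 K/W
R_outer film = 1/(h_o·A) = 1/(13.7×30) = 0.002433 K/W
Sum of the known resistances R_other = 0.008969 K/W
Required total resistance R_tot = ΔT/Q_allow = 208/8880 = 0.02342 K/W
R_polyisocyanurate foam = R_tot − R_other = 0.01445 K/W
L = R·k·A = 0.01445×0.0272×30

L ≈ 11.8 mm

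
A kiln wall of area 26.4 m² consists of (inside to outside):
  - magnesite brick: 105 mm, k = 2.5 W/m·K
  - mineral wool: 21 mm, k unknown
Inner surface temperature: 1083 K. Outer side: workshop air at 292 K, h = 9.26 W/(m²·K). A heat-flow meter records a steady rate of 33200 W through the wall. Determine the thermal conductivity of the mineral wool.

Thermal resistances in series:
R_magnesite brick = L/(kA) = 0.105/(2.5×26.4) = 0.001591 K/W
R_outer film = 1/(h_o·A) = 1/(9.26×26.4) = 0.004091 K/W
Sum of known resistances R_other = 0.005681 K/W
Total R = ΔT/Q = 791/33200 = 0.02383 K/W
R_mineral wool = R_total − R_other = 0.01814 K/W
k = L/(R·A) = 0.021/(0.01814×26.4)

k ≈ 0.0438 W/(m·K)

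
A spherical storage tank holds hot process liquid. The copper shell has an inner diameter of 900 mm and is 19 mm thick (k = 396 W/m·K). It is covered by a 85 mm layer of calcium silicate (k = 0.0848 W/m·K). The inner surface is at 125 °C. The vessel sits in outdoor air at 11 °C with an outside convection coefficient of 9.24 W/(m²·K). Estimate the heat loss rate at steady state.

Q ≈ 340 W

Spherical conduction: R = (1/r_in − 1/r_out)/(4πk) per layer; series-sum.
R_copper shell = (1/0.45 − 1/0.469)/(4π×396) = 1.809×10^-5 K/W
R_calcium silicate = (1/0.469 − 1/0.554)/(4π×0.0848) = 0.307 K/W
R_outer film = 1/(h·4πr_o²) = 1/(9.24×4π×0.554²) = 0.02806 K/W
R_total = 0.3351 K/W
Q = ΔT/R_total = 114/0.3351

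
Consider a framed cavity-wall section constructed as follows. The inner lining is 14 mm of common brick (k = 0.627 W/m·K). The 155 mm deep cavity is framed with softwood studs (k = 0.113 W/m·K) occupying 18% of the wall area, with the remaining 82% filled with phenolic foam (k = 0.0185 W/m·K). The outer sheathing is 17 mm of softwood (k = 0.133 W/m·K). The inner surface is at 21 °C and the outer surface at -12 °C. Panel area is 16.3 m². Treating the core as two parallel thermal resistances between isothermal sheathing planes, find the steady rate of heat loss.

Sheathing layers in series; stud and cavity paths in parallel between them.
R_inner = 0.014/(0.627×16.3) = 0.00137 K/W
R_stud  = 0.155/(0.113×0.18×16.3) = 0.4675 K/W
R_cav   = 0.155/(0.0185×0.82×16.3) = 0.6268 K/W
1/R_core = 1/R_stud + 1/R_cav → R_core = 0.2678 K/W
R_outer = 0.017/(0.133×16.3) = 0.007842 K/W
R_total = 0.277 K/W
Q = ΔT/R_total = 33/0.277

Q ≈ 119 W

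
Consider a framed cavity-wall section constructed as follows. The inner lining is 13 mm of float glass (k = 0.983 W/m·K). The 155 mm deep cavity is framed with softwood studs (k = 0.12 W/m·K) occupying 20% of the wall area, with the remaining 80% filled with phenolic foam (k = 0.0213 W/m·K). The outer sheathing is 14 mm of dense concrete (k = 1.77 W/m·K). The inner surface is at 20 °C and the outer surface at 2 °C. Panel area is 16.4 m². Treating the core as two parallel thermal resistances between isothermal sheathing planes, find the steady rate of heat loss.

Sheathing layers in series; stud and cavity paths in parallel between them.
R_inner = 0.013/(0.983×16.4) = 8.064×10^-4 K/W
R_stud  = 0.155/(0.12×0.2×16.4) = 0.3938 K/W
R_cav   = 0.155/(0.0213×0.8×16.4) = 0.5546 K/W
1/R_core = 1/R_stud + 1/R_cav → R_core = 0.2303 K/W
R_outer = 0.014/(1.77×16.4) = 4.823×10^-4 K/W
R_total = 0.2316 K/W
Q = ΔT/R_total = 18/0.2316

Q ≈ 77.7 W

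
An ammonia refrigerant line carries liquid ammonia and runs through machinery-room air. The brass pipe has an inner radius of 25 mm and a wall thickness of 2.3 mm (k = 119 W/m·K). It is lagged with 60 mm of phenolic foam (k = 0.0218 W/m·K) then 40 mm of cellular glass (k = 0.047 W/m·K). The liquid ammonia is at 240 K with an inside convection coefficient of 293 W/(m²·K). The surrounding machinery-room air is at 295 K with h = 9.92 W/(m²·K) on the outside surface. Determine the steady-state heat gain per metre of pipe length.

q′ ≈ 5.55 W/m

Per-layer cylindrical resistances, series-summed:
R_inner film = 1/(h_i·2πr₁L) = 1/(293×2π×0.025×1) = 0.02173 K/W
R_brass pipe wall = ln(27.3/25)/(2π×119×1) = 1.177×10^-4 K/W
R_phenolic foam = ln(87.3/27.3)/(2π×0.0218×1) = 8.487 K/W
R_cellular glass = ln(127.3/87.3)/(2π×0.047×1) = 1.277 K/W
R_outer film = 1/(h_o·2πr_oL) = 1/(9.92×2π×0.1273×1) = 0.126 K/W
R_total = 9.912 K/W
Q = ΔT/R_total = 55/9.912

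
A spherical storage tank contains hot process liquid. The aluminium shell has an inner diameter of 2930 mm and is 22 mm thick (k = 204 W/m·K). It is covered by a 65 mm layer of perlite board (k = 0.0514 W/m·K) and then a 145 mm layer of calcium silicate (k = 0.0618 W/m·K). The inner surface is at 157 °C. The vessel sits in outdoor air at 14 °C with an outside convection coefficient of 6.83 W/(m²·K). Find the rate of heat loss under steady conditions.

For a spherical shell R = (1/r₁ − 1/r₂)/(4πk); film R = 1/(h·4πr²). In series:
R_aluminium shell = (1/1.465 − 1/1.487)/(4π×204) = 3.939×10^-6 K/W
R_perlite board = (1/1.487 − 1/1.552)/(4π×0.0514) = 0.04361 K/W
R_calcium silicate = (1/1.552 − 1/1.697)/(4π×0.0618) = 0.07089 K/W
R_outer film = 1/(h·4πr_o²) = 1/(6.83×4π×1.697²) = 0.004046 K/W
R_total = 0.1185 K/W
Q = ΔT/R_total = 143/0.1185

Q ≈ 1210 W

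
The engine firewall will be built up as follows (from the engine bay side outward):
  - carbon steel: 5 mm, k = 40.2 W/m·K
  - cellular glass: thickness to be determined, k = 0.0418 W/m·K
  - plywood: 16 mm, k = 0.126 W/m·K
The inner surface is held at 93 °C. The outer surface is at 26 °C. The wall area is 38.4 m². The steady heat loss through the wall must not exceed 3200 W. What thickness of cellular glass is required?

L ≈ 28.3 mm

Using the resistance-network approach (series):
R_carbon steel = L/(kA) = 0.005/(40.2×38.4) = 3.239×10^-6 K/W
R_plywood = L/(kA) = 0.016/(0.126×38.4) = 0.003307 K/W
Sum of the known resistances R_other = 0.00331 K/W
Required total resistance R_tot = ΔT/Q_allow = 67/3200 = 0.02094 K/W
R_cellular glass = R_tot − R_other = 0.01763 K/W
L = R·k·A = 0.01763×0.0418×38.4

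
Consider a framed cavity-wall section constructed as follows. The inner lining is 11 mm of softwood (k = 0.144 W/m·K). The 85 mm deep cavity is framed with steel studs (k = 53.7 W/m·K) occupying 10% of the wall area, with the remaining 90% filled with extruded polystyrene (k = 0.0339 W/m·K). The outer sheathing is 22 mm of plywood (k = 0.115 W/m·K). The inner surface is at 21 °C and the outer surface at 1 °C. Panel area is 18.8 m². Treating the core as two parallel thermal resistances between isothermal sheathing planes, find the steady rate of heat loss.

Sheathing layers in series; stud and cavity paths in parallel between them.
R_inner = 0.011/(0.144×18.8) = 0.004063 K/W
R_stud  = 0.085/(53.7×0.1×18.8) = 8.42×10^-4 K/W
R_cav   = 0.085/(0.0339×0.9×18.8) = 0.1482 K/W
1/R_core = 1/R_stud + 1/R_cav → R_core = 8.372×10^-4 K/W
R_outer = 0.022/(0.115×18.8) = 0.01018 K/W
R_total = 0.01508 K/W
Q = ΔT/R_total = 20/0.01508

Q ≈ 1330 W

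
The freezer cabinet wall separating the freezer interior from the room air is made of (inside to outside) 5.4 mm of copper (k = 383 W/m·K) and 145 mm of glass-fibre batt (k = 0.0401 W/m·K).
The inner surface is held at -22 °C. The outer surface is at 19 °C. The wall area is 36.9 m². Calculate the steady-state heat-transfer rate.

Q ≈ 418 W

Treating each layer as a thermal resistance in series:
R_copper = L/(kA) = 0.0054/(383×36.9) = 3.821×10^-7 K/W
R_glass-fibre batt = L/(kA) = 0.145/(0.0401×36.9) = 0.09799 K/W
R_total = 0.09799 K/W
Q = ΔT / R_total = 41 / 0.09799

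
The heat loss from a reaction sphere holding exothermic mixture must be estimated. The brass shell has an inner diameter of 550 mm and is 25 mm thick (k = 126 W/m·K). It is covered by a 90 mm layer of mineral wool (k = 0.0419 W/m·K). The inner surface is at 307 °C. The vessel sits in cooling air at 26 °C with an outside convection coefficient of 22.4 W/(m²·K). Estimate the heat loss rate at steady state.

Q ≈ 189 W

Spherical conduction: R = (1/r_in − 1/r_out)/(4πk) per layer; series-sum.
R_brass shell = (1/0.275 − 1/0.3)/(4π×126) = 1.914×10^-4 K/W
R_mineral wool = (1/0.3 − 1/0.39)/(4π×0.0419) = 1.461 K/W
R_outer film = 1/(h·4πr_o²) = 1/(22.4×4π×0.39²) = 0.02336 K/W
R_total = 1.484 K/W
Q = ΔT/R_total = 281/1.484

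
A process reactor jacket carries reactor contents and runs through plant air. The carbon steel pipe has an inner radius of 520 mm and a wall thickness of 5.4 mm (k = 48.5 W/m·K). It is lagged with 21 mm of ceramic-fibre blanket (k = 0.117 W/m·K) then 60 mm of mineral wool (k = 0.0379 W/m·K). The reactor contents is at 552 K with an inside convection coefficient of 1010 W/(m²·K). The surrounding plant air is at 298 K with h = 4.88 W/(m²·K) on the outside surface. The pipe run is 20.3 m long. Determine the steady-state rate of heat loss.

For a radial system each layer contributes R = ln(r_out/r_in)/(2πkL); films add R = 1/(hA).
R_inner film = 1/(h_i·2πr₁L) = 1/(1010×2π×0.52×20.3) = 1.493×10^-5 K/W
R_carbon steel pipe wall = ln(525.4/520)/(2π×48.5×20.3) = 1.67×10^-6 K/W
R_ceramic-fibre blanket = ln(546.4/525.4)/(2π×0.117×20.3) = 0.002626 K/W
R_mineral wool = ln(606.4/546.4)/(2π×0.0379×20.3) = 0.02155 K/W
R_outer film = 1/(h_o·2πr_oL) = 1/(4.88×2π×0.6064×20.3) = 0.002649 K/W
R_total = 0.02685 K/W
Q = ΔT/R_total = 254/0.02685

Q ≈ 9460 W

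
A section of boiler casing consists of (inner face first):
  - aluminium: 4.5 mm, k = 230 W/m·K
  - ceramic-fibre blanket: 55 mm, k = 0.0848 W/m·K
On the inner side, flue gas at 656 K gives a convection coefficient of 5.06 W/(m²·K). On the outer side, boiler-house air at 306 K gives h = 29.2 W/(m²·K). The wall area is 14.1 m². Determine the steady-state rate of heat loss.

Q ≈ 5600 W

Thermal resistances in series:
R_inner film = 1/(h_i·A) = 1/(5.06×14.1) = 0.01402 K/W
R_aluminium = L/(kA) = 0.0045/(230×14.1) = 1.388×10^-6 K/W
R_ceramic-fibre blanket = L/(kA) = 0.055/(0.0848×14.1) = 0.046 K/W
R_outer film = 1/(h_o·A) = 1/(29.2×14.1) = 0.002429 K/W
R_total = 0.06245 K/W
Q = ΔT / R_total = 350 / 0.06245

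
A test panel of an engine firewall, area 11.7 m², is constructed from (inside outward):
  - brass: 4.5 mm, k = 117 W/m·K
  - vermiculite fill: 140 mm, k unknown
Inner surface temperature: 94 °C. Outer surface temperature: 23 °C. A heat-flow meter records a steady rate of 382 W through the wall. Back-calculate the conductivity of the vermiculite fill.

Series thermal resistances:
R_brass = L/(kA) = 0.0045/(117×11.7) = 3.287×10^-6 K/W
Sum of known resistances R_other = 3.287×10^-6 K/W
Total R = ΔT/Q = 71/382 = 0.1859 K/W
R_vermiculite fill = R_total − R_other = 0.1859 K/W
k = L/(R·A) = 0.14/(0.1859×11.7)

k ≈ 0.0644 W/(m·K)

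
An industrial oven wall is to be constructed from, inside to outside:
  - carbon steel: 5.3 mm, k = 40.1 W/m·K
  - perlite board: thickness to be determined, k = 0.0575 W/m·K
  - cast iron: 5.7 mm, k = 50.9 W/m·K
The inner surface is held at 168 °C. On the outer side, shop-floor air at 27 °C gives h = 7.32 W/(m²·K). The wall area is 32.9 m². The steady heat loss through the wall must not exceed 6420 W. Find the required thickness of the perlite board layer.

Series thermal resistances:
R_carbon steel = L/(kA) = 0.0053/(40.1×32.9) = 4.017×10^-6 K/W
R_cast iron = L/(kA) = 0.0057/(50.9×32.9) = 3.404×10^-6 K/W
R_outer film = 1/(h_o·A) = 1/(7.32×32.9) = 0.004152 K/W
Sum of the known resistances R_other = 0.00416 K/W
Required total resistance R_tot = ΔT/Q_allow = 141/6420 = 0.02196 K/W
R_perlite board = R_tot − R_other = 0.0178 K/W
L = R·k·A = 0.0178×0.0575×32.9

L ≈ 33.7 mm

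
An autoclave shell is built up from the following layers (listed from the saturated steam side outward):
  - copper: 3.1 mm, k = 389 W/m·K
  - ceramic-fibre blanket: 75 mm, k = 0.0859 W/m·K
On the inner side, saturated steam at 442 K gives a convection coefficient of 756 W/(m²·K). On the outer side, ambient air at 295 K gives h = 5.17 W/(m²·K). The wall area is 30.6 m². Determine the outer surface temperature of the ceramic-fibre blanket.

T ≈ 322 K

Series thermal resistances:
R_inner film = 1/(h_i·A) = 1/(756×30.6) = 4.323×10^-5 K/W
R_copper = L/(kA) = 0.0031/(389×30.6) = 2.604×10^-7 K/W
R_ceramic-fibre blanket = L/(kA) = 0.075/(0.0859×30.6) = 0.02853 K/W
R_outer film = 1/(h_o·A) = 1/(5.17×30.6) = 0.006321 K/W
R_total = 0.0349 K/W;  Q = ΔT/R_total = 147/0.0349 = 4212 W
T_interface = T_inner − Q·ΣR(inner→interface) = 442 − 4210×0.02858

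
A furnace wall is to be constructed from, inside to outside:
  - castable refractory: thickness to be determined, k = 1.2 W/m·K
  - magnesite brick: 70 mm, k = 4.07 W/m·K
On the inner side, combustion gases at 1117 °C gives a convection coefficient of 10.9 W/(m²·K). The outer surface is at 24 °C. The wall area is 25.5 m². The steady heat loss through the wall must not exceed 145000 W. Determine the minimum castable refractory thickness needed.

Thermal resistances in series:
R_inner film = 1/(h_i·A) = 1/(10.9×25.5) = 0.003598 K/W
R_magnesite brick = L/(kA) = 0.07/(4.07×25.5) = 6.745×10^-4 K/W
Sum of the known resistances R_other = 0.004272 K/W
Required total resistance R_tot = ΔT/Q_allow = 1093/145000 = 0.007538 K/W
R_castable refractory = R_tot − R_other = 0.003266 K/W
L = R·k·A = 0.003266×1.2×25.5

L ≈ 99.9 mm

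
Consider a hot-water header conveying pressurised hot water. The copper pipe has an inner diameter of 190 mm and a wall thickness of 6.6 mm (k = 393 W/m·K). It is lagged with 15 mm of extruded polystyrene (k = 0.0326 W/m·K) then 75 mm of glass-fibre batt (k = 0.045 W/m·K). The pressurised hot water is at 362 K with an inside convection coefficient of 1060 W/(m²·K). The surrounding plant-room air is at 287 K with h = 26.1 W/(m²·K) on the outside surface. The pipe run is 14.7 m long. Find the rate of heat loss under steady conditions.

Radial resistances (cylindrical: R_cond = ln(r_o/r_i)/(2πkL), R_conv = 1/(h·2πrL)):
R_inner film = 1/(h_i·2πr₁L) = 1/(1060×2π×0.095×14.7) = 1.075×10^-4 K/W
R_copper pipe wall = ln(101.6/95)/(2π×393×14.7) = 1.85×10^-6 K/W
R_extruded polystyrene = ln(116.6/101.6)/(2π×0.0326×14.7) = 0.04573 K/W
R_glass-fibre batt = ln(191.6/116.6)/(2π×0.045×14.7) = 0.1195 K/W
R_outer film = 1/(h_o·2πr_oL) = 1/(26.1×2π×0.1916×14.7) = 0.002165 K/W
R_total = 0.1675 K/W
Q = ΔT/R_total = 75/0.1675

Q ≈ 448 W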